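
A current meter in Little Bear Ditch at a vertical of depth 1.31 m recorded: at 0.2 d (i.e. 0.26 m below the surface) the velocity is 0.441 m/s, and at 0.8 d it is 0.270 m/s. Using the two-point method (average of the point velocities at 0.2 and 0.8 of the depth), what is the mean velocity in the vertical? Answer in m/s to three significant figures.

0.356 m/s

v̄ = (0.441 + 0.270) / 2 = 0.3555 m/s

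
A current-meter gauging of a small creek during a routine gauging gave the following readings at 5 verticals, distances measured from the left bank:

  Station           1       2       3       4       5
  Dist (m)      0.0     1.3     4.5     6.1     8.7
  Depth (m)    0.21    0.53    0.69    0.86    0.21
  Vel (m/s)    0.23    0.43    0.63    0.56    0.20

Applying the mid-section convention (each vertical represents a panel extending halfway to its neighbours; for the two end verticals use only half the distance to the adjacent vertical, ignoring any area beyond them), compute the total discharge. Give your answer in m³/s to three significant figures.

w_1 = (1.3 − 0.0)/2 = 0.65 m; q_1 = 0.23 × 0.21 × 0.65 = 0.03140 m³/s
w_2 = (4.5 − 0.0)/2 = 2.25 m; q_2 = 0.43 × 0.53 × 2.25 = 0.5128 m³/s
w_3 = (6.1 − 1.3)/2 = 2.4 m; q_3 = 0.63 × 0.69 × 2.4 = 1.043 m³/s
w_4 = (8.7 − 4.5)/2 = 2.1 m; q_4 = 0.56 × 0.86 × 2.1 = 1.011 m³/s
w_5 = (8.7 − 6.1)/2 = 1.3 m; q_5 = 0.20 × 0.21 × 1.3 = 0.05460 m³/s
Q = Σ qᵢ = 2.653 m³/s

2.65 m³/s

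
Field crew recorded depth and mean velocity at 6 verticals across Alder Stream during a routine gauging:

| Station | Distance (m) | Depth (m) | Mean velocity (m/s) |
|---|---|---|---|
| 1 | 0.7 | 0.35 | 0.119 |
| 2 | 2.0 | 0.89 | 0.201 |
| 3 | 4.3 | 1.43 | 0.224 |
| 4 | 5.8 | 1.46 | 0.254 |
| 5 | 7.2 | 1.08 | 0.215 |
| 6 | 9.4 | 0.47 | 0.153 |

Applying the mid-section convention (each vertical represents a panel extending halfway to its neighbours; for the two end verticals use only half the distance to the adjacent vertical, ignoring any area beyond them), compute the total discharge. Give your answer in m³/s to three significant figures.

w_1 = (2.0 − 0.7)/2 = 0.65 m; q_1 = 0.119 × 0.35 × 0.65 = 0.02707 m³/s
w_2 = (4.3 − 0.7)/2 = 1.8 m; q_2 = 0.201 × 0.89 × 1.8 = 0.3220 m³/s
w_3 = (5.8 − 2.0)/2 = 1.9 m; q_3 = 0.224 × 1.43 × 1.9 = 0.6086 m³/s
w_4 = (7.2 − 4.3)/2 = 1.45 m; q_4 = 0.254 × 1.46 × 1.45 = 0.5377 m³/s
w_5 = (9.4 − 5.8)/2 = 1.8 m; q_5 = 0.215 × 1.08 × 1.8 = 0.4180 m³/s
w_6 = (9.4 − 7.2)/2 = 1.1 m; q_6 = 0.153 × 0.47 × 1.1 = 0.07910 m³/s
Q = Σ qᵢ = 1.992 m³/s

1.99 m³/s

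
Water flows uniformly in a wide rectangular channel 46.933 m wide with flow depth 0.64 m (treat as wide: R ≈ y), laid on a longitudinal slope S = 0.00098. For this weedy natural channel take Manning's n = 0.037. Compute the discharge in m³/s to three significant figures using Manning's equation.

A = b·y = 46.933 × 0.64 = 30.04 m²
Wide channel: R ≈ y = 0.64 m
Q = (1/n)·A·R^(2/3)·S^(1/2) = (1/0.037) × 30.04 × 0.6400^(2/3) × 0.00098^(1/2) = 18.87 m³/s

18.9 m³/s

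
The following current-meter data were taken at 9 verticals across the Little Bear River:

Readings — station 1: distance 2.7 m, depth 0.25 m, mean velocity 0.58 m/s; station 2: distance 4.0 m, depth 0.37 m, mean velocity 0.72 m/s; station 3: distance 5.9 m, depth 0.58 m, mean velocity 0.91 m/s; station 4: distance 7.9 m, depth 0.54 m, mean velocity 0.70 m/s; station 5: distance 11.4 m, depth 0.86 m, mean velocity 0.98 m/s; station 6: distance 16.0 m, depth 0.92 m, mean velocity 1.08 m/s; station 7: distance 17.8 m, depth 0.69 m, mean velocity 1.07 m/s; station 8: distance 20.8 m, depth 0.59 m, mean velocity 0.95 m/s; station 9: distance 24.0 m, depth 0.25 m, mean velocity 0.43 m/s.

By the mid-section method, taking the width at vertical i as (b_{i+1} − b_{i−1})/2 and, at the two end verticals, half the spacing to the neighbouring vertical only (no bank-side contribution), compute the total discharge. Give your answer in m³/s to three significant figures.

w_1 = (4.0 − 2.7)/2 = 0.65 m; q_1 = 0.58 × 0.25 × 0.65 = 0.09425 m³/s
w_2 = (5.9 − 2.7)/2 = 1.6 m; q_2 = 0.72 × 0.37 × 1.6 = 0.4262 m³/s
w_3 = (7.9 − 4.0)/2 = 1.95 m; q_3 = 0.91 × 0.58 × 1.95 = 1.029 m³/s
w_4 = (11.4 − 5.9)/2 = 2.75 m; q_4 = 0.70 × 0.54 × 2.75 = 1.040 m³/s
w_5 = (16.0 − 7.9)/2 = 4.05 m; q_5 = 0.98 × 0.86 × 4.05 = 3.413 m³/s
w_6 = (17.8 − 11.4)/2 = 3.2 m; q_6 = 1.08 × 0.92 × 3.2 = 3.180 m³/s
w_7 = (20.8 − 16.0)/2 = 2.4 m; q_7 = 1.07 × 0.69 × 2.4 = 1.772 m³/s
w_8 = (24.0 − 17.8)/2 = 3.1 m; q_8 = 0.95 × 0.59 × 3.1 = 1.738 m³/s
w_9 = (24.0 − 20.8)/2 = 1.6 m; q_9 = 0.43 × 0.25 × 1.6 = 0.1720 m³/s
Q = Σ qᵢ = 12.86 m³/s

12.9 m³/s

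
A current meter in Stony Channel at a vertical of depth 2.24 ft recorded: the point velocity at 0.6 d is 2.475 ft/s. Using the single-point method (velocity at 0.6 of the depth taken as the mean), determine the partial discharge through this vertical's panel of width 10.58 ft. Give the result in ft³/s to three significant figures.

v̄ = v₀.₆ = 2.475 ft/s
q = v̄ × d × w = 2.475 × 2.24 × 10.58 = 58.66 ft³/s

58.7 ft³/s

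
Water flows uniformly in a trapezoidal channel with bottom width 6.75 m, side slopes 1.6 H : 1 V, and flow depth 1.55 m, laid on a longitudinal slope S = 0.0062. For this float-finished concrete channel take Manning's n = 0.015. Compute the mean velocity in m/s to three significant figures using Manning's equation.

A = (b + z·y)·y = (6.75 + 1.6×1.55)×1.55 = 14.31 m²
P = b + 2y√(1+z²) = 6.75 + 2×1.55×√(1+1.6²) = 12.60 m
R = A/P = 14.31/12.60 = 1.136 m
Q = (1/n)·A·R^(2/3)·S^(1/2) = (1/0.015) × 14.31 × 1.136^(2/3) × 0.0062^(1/2) = 81.74 m³/s
V = Q/A = 81.74/14.31 = 5.713 m/s

5.71 m/s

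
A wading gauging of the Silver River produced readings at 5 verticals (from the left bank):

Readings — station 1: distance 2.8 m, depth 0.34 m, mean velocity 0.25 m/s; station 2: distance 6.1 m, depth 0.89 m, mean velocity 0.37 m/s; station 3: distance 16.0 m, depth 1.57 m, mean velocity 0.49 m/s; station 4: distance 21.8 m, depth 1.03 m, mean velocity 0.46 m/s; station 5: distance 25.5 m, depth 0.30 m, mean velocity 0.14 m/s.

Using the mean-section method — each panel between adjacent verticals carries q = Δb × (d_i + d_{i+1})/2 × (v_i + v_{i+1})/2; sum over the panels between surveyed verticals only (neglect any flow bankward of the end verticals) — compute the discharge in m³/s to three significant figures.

Panel 1-2: Δb = 3.3 m, d̄ = (0.34+0.89)/2 = 0.615, v̄ = (0.25+0.37)/2 = 0.31 → q = 3.3×0.615×0.31 = 0.6291 m³/s
Panel 2-3: Δb = 9.9 m, d̄ = (0.89+1.57)/2 = 1.23, v̄ = (0.37+0.49)/2 = 0.43 → q = 9.9×1.23×0.43 = 5.236 m³/s
Panel 3-4: Δb = 5.8 m, d̄ = (1.57+1.03)/2 = 1.3, v̄ = (0.49+0.46)/2 = 0.475 → q = 5.8×1.3×0.475 = 3.582 m³/s
Panel 4-5: Δb = 3.7 m, d̄ = (1.03+0.30)/2 = 0.665, v̄ = (0.46+0.14)/2 = 0.3 → q = 3.7×0.665×0.3 = 0.7382 m³/s
Q = Σ q = 10.18 m³/s

10.2 m³/s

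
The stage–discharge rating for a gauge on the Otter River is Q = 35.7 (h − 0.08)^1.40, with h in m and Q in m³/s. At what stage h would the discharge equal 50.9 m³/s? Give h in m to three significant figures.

h − h₀ = (Q/C)^(1/b) = (50.9/35.7)^(1/1.40) = 1.288 m
h = 0.08 + 1.288 = 1.368 m

1.37 m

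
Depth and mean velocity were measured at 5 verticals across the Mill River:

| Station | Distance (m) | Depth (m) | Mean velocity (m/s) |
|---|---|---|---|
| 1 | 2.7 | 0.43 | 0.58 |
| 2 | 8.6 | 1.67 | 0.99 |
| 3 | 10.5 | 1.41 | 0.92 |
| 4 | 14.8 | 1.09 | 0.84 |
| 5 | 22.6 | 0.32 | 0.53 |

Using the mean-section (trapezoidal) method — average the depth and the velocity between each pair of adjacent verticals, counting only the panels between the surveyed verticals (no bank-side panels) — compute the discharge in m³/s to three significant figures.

16.2 m³/s

Panel 1-2: Δb = 5.9 m, d̄ = (0.43+1.67)/2 = 1.05, v̄ = (0.58+0.99)/2 = 0.785 → q = 5.9×1.05×0.785 = 4.863 m³/s
Panel 2-3: Δb = 1.9 m, d̄ = (1.67+1.41)/2 = 1.54, v̄ = (0.99+0.92)/2 = 0.955 → q = 1.9×1.54×0.955 = 2.794 m³/s
Panel 3-4: Δb = 4.3 m, d̄ = (1.41+1.09)/2 = 1.25, v̄ = (0.92+0.84)/2 = 0.88 → q = 4.3×1.25×0.88 = 4.730 m³/s
Panel 4-5: Δb = 7.8 m, d̄ = (1.09+0.32)/2 = 0.705, v̄ = (0.84+0.53)/2 = 0.685 → q = 7.8×0.705×0.685 = 3.767 m³/s
Q = Σ q = 16.15 m³/s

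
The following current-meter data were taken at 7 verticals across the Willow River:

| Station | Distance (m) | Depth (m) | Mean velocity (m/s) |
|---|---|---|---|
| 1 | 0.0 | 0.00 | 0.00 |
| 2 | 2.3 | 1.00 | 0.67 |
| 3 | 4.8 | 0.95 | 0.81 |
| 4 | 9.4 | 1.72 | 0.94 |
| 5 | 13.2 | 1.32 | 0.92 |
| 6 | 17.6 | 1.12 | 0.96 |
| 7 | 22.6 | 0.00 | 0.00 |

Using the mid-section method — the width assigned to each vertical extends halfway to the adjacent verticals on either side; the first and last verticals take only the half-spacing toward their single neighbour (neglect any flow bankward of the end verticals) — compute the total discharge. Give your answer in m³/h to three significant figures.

w_2 = (4.8 − 0.0)/2 = 2.4 m; q_2 = 0.67 × 1.00 × 2.4 = 1.608 m³/s
w_3 = (9.4 − 2.3)/2 = 3.55 m; q_3 = 0.81 × 0.95 × 3.55 = 2.732 m³/s
w_4 = (13.2 − 4.8)/2 = 4.2 m; q_4 = 0.94 × 1.72 × 4.2 = 6.791 m³/s
w_5 = (17.6 − 9.4)/2 = 4.1 m; q_5 = 0.92 × 1.32 × 4.1 = 4.979 m³/s
w_6 = (22.6 − 13.2)/2 = 4.7 m; q_6 = 0.96 × 1.12 × 4.7 = 5.053 m³/s
Stations 1, 7 contribute zero (depth or velocity is 0).
Q = Σ qᵢ = 21.16 m³/s
= 21.16 × 3600 = 76190 m³/h

76200 m³/h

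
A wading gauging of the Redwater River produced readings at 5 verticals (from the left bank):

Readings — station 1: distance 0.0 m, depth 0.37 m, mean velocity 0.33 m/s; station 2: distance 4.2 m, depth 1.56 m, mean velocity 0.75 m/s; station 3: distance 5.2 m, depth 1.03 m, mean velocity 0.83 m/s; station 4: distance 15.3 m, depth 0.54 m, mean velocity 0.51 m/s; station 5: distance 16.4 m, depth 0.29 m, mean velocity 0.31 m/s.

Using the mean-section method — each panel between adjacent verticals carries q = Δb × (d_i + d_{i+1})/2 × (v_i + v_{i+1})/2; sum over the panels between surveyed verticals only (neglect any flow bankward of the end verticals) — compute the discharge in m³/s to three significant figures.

8.71 m³/s

Panel 1-2: Δb = 4.2 m, d̄ = (0.37+1.56)/2 = 0.965, v̄ = (0.33+0.75)/2 = 0.54 → q = 4.2×0.965×0.54 = 2.189 m³/s
Panel 2-3: Δb = 1 m, d̄ = (1.56+1.03)/2 = 1.295, v̄ = (0.75+0.83)/2 = 0.79 → q = 1×1.295×0.79 = 1.023 m³/s
Panel 3-4: Δb = 10.1 m, d̄ = (1.03+0.54)/2 = 0.785, v̄ = (0.83+0.51)/2 = 0.67 → q = 10.1×0.785×0.67 = 5.312 m³/s
Panel 4-5: Δb = 1.1 m, d̄ = (0.54+0.29)/2 = 0.415, v̄ = (0.51+0.31)/2 = 0.41 → q = 1.1×0.415×0.41 = 0.1872 m³/s
Q = Σ q = 8.711 m³/s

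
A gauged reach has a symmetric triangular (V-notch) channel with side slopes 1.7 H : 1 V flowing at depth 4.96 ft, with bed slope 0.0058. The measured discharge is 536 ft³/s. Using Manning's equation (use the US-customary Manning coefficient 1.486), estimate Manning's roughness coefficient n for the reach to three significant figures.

A = z·y² = 1.7×4.96² = 41.82 ft²
P = 2y√(1+z²) = 2×4.96×√(1+1.7²) = 19.57 ft
R = A/P = 41.82/19.57 = 2.138 ft
n = (1.486/Q)·A·R^(2/3)·S^(1/2) = (1.486/536) × 41.82 × 1.659 × 0.07616 = 0.01465

0.0147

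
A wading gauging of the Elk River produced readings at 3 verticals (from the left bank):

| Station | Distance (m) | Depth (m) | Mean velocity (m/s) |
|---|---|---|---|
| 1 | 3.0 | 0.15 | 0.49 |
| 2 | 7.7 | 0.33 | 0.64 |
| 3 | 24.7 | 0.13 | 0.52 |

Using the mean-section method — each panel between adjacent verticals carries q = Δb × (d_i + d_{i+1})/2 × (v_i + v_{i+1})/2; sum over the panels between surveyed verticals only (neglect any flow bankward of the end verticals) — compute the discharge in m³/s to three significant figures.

2.91 m³/s

Panel 1-2: Δb = 4.7 m, d̄ = (0.15+0.33)/2 = 0.24, v̄ = (0.49+0.64)/2 = 0.565 → q = 4.7×0.24×0.565 = 0.6373 m³/s
Panel 2-3: Δb = 17 m, d̄ = (0.33+0.13)/2 = 0.23, v̄ = (0.64+0.52)/2 = 0.58 → q = 17×0.23×0.58 = 2.268 m³/s
Q = Σ q = 2.905 m³/s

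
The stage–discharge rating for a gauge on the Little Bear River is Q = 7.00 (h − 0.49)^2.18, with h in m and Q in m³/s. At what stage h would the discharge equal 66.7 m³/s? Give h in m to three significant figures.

3.30 m

h − h₀ = (Q/C)^(1/b) = (66.7/7.00)^(1/2.18) = 2.813 m
h = 0.49 + 2.813 = 3.303 m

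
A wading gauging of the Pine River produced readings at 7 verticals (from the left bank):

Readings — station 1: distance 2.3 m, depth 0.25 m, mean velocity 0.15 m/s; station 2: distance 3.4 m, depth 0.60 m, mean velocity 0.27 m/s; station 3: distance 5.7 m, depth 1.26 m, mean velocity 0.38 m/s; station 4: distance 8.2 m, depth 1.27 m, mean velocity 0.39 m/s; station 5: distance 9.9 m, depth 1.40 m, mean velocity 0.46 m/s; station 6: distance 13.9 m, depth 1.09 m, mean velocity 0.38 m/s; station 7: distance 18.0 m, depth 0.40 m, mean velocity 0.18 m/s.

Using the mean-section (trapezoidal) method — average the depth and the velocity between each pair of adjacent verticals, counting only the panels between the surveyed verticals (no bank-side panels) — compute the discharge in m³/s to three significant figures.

5.92 m³/s

Panel 1-2: Δb = 1.1 m, d̄ = (0.25+0.60)/2 = 0.425, v̄ = (0.15+0.27)/2 = 0.21 → q = 1.1×0.425×0.21 = 0.09818 m³/s
Panel 2-3: Δb = 2.3 m, d̄ = (0.60+1.26)/2 = 0.93, v̄ = (0.27+0.38)/2 = 0.325 → q = 2.3×0.93×0.325 = 0.6952 m³/s
Panel 3-4: Δb = 2.5 m, d̄ = (1.26+1.27)/2 = 1.265, v̄ = (0.38+0.39)/2 = 0.385 → q = 2.5×1.265×0.385 = 1.218 m³/s
Panel 4-5: Δb = 1.7 m, d̄ = (1.27+1.40)/2 = 1.335, v̄ = (0.39+0.46)/2 = 0.425 → q = 1.7×1.335×0.425 = 0.9645 m³/s
Panel 5-6: Δb = 4 m, d̄ = (1.40+1.09)/2 = 1.245, v̄ = (0.46+0.38)/2 = 0.42 → q = 4×1.245×0.42 = 2.092 m³/s
Panel 6-7: Δb = 4.1 m, d̄ = (1.09+0.40)/2 = 0.745, v̄ = (0.38+0.18)/2 = 0.28 → q = 4.1×0.745×0.28 = 0.8553 m³/s
Q = Σ q = 5.922 m³/s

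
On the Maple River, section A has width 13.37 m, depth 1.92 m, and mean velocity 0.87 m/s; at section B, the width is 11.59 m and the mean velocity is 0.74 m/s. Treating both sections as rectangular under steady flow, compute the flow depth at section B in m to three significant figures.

2.60 m

Q = A₁V₁ = (13.37×1.92) × 0.87 = 22.33 m³/s
d₂ = Q/(b₂ V₂) = 22.33/(11.59×0.74) = 2.604 m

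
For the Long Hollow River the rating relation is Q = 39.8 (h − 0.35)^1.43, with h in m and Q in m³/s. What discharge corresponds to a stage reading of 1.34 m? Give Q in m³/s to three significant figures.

Q = 39.8 × (1.34 − 0.35)^1.43 = 39.8 × 0.99^1.43 = 39.23 m³/s

39.2 m³/s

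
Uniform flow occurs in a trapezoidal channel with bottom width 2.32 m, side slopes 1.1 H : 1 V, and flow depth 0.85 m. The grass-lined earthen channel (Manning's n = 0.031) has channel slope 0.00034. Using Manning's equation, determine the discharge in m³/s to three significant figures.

1.13 m³/s

A = (b + z·y)·y = (2.32 + 1.1×0.85)×0.85 = 2.767 m²
P = b + 2y√(1+z²) = 2.32 + 2×0.85×√(1+1.1²) = 4.847 m
R = A/P = 2.767/4.847 = 0.5708 m
Q = (1/n)·A·R^(2/3)·S^(1/2) = (1/0.031) × 2.767 × 0.5708^(2/3) × 0.00034^(1/2) = 1.132 m³/s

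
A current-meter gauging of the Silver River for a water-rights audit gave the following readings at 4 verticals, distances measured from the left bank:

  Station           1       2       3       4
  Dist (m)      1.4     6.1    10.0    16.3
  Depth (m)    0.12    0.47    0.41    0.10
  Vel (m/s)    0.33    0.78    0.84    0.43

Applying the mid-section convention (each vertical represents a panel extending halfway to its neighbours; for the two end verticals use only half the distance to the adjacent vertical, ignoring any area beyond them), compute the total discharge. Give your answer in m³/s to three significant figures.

w_1 = (6.1 − 1.4)/2 = 2.35 m; q_1 = 0.33 × 0.12 × 2.35 = 0.09306 m³/s
w_2 = (10.0 − 1.4)/2 = 4.3 m; q_2 = 0.78 × 0.47 × 4.3 = 1.576 m³/s
w_3 = (16.3 − 6.1)/2 = 5.1 m; q_3 = 0.84 × 0.41 × 5.1 = 1.756 m³/s
w_4 = (16.3 − 10.0)/2 = 3.15 m; q_4 = 0.43 × 0.10 × 3.15 = 0.1355 m³/s
Q = Σ qᵢ = 3.561 m³/s

3.56 m³/s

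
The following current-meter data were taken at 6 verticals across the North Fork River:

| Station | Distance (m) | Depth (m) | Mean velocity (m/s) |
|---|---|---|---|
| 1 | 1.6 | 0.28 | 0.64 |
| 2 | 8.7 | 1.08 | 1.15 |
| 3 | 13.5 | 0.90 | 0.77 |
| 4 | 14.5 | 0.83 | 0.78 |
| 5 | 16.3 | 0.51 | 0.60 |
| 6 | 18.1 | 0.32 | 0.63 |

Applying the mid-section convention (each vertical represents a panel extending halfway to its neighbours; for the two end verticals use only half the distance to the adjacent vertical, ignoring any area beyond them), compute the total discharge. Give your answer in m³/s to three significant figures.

w_1 = (8.7 − 1.6)/2 = 3.55 m; q_1 = 0.64 × 0.28 × 3.55 = 0.6362 m³/s
w_2 = (13.5 − 1.6)/2 = 5.95 m; q_2 = 1.15 × 1.08 × 5.95 = 7.390 m³/s
w_3 = (14.5 − 8.7)/2 = 2.9 m; q_3 = 0.77 × 0.90 × 2.9 = 2.010 m³/s
w_4 = (16.3 − 13.5)/2 = 1.4 m; q_4 = 0.78 × 0.83 × 1.4 = 0.9064 m³/s
w_5 = (18.1 − 14.5)/2 = 1.8 m; q_5 = 0.60 × 0.51 × 1.8 = 0.5508 m³/s
w_6 = (18.1 − 16.3)/2 = 0.9 m; q_6 = 0.63 × 0.32 × 0.9 = 0.1814 m³/s
Q = Σ qᵢ = 11.67 m³/s

11.7 m³/s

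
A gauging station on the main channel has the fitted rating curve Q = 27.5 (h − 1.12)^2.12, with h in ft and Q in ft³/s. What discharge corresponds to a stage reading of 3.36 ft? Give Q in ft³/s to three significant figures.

Q = 27.5 × (3.36 − 1.12)^2.12 = 27.5 × 2.24^2.12 = 152.0 ft³/s

152 ft³/s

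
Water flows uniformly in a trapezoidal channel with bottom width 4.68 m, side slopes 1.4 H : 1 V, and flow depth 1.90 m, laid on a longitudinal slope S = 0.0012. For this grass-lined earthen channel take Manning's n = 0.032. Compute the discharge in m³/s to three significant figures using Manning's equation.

A = (b + z·y)·y = (4.68 + 1.4×1.90)×1.90 = 13.95 m²
P = b + 2y√(1+z²) = 4.68 + 2×1.90×√(1+1.4²) = 11.22 m
R = A/P = 13.95/11.22 = 1.243 m
Q = (1/n)·A·R^(2/3)·S^(1/2) = (1/0.032) × 13.95 × 1.243^(2/3) × 0.0012^(1/2) = 17.45 m³/s

17.5 m³/s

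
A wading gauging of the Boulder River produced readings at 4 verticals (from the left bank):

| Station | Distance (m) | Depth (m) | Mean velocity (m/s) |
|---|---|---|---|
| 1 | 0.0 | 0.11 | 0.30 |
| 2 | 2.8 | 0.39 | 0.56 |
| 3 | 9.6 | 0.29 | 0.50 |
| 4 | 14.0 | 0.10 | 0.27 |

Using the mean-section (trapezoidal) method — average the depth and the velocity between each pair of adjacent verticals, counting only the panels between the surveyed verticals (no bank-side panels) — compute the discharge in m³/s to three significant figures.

1.86 m³/s

Panel 1-2: Δb = 2.8 m, d̄ = (0.11+0.39)/2 = 0.25, v̄ = (0.30+0.56)/2 = 0.43 → q = 2.8×0.25×0.43 = 0.3010 m³/s
Panel 2-3: Δb = 6.8 m, d̄ = (0.39+0.29)/2 = 0.34, v̄ = (0.56+0.50)/2 = 0.53 → q = 6.8×0.34×0.53 = 1.225 m³/s
Panel 3-4: Δb = 4.4 m, d̄ = (0.29+0.10)/2 = 0.195, v̄ = (0.50+0.27)/2 = 0.385 → q = 4.4×0.195×0.385 = 0.3303 m³/s
Q = Σ q = 1.857 m³/s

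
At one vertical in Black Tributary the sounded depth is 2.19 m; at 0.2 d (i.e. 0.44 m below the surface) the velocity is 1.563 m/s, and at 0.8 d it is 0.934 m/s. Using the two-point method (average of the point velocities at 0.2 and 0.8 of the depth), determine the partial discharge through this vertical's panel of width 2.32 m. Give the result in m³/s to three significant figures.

v̄ = (1.563 + 0.934) / 2 = 1.249 m/s
q = v̄ × d × w = 1.249 × 2.19 × 2.32 = 6.343 m³/s

6.34 m³/s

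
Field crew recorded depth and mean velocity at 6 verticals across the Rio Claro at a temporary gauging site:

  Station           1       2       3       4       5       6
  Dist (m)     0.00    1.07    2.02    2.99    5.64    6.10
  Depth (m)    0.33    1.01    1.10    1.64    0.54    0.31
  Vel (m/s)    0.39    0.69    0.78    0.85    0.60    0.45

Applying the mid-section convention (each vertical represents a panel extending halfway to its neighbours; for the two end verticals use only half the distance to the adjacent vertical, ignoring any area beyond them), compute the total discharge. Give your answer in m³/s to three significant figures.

4.66 m³/s

w_1 = (1.07 − 0.00)/2 = 0.535 m; q_1 = 0.39 × 0.33 × 0.535 = 0.06885 m³/s
w_2 = (2.02 − 0.00)/2 = 1.01 m; q_2 = 0.69 × 1.01 × 1.01 = 0.7039 m³/s
w_3 = (2.99 − 1.07)/2 = 0.96 m; q_3 = 0.78 × 1.10 × 0.96 = 0.8237 m³/s
w_4 = (5.64 − 2.02)/2 = 1.81 m; q_4 = 0.85 × 1.64 × 1.81 = 2.523 m³/s
w_5 = (6.10 − 2.99)/2 = 1.555 m; q_5 = 0.60 × 0.54 × 1.555 = 0.5038 m³/s
w_6 = (6.10 − 5.64)/2 = 0.23 m; q_6 = 0.45 × 0.31 × 0.23 = 0.03209 m³/s
Q = Σ qᵢ = 4.655 m³/s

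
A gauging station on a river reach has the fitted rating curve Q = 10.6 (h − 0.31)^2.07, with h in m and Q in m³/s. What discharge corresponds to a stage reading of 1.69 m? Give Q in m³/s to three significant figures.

20.6 m³/s

Q = 10.6 × (1.69 − 0.31)^2.07 = 10.6 × 1.38^2.07 = 20.65 m³/s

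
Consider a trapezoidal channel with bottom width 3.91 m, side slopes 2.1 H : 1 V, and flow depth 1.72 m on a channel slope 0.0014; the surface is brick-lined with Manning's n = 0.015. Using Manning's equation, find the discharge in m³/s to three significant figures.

34.1 m³/s

A = (b + z·y)·y = (3.91 + 2.1×1.72)×1.72 = 12.94 m²
P = b + 2y√(1+z²) = 3.91 + 2×1.72×√(1+2.1²) = 11.91 m
R = A/P = 12.94/11.91 = 1.086 m
Q = (1/n)·A·R^(2/3)·S^(1/2) = (1/0.015) × 12.94 × 1.086^(2/3) × 0.0014^(1/2) = 34.10 m³/s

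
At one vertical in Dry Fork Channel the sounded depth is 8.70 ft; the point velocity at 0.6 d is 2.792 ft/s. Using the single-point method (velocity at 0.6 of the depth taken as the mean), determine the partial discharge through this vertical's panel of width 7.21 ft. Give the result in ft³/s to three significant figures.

v̄ = v₀.₆ = 2.792 ft/s
q = v̄ × d × w = 2.792 × 8.70 × 7.21 = 175.1 ft³/s

175 ft³/s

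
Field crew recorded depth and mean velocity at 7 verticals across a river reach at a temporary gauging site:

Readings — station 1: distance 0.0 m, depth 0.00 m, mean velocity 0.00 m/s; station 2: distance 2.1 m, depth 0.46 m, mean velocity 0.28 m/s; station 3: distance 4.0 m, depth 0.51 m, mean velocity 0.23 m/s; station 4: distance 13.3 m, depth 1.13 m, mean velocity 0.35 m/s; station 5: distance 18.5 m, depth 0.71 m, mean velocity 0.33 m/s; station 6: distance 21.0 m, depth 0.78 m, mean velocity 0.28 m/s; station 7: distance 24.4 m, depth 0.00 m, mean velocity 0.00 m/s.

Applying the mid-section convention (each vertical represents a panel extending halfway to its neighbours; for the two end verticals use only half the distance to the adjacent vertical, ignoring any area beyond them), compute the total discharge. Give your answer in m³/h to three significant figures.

w_2 = (4.0 − 0.0)/2 = 2 m; q_2 = 0.28 × 0.46 × 2 = 0.2576 m³/s
w_3 = (13.3 − 2.1)/2 = 5.6 m; q_3 = 0.23 × 0.51 × 5.6 = 0.6569 m³/s
w_4 = (18.5 − 4.0)/2 = 7.25 m; q_4 = 0.35 × 1.13 × 7.25 = 2.867 m³/s
w_5 = (21.0 − 13.3)/2 = 3.85 m; q_5 = 0.33 × 0.71 × 3.85 = 0.9021 m³/s
w_6 = (24.4 − 18.5)/2 = 2.95 m; q_6 = 0.28 × 0.78 × 2.95 = 0.6443 m³/s
Stations 1, 7 contribute zero (depth or velocity is 0).
Q = Σ qᵢ = 5.328 m³/s
= 5.328 × 3600 = 19180 m³/h

19200 m³/h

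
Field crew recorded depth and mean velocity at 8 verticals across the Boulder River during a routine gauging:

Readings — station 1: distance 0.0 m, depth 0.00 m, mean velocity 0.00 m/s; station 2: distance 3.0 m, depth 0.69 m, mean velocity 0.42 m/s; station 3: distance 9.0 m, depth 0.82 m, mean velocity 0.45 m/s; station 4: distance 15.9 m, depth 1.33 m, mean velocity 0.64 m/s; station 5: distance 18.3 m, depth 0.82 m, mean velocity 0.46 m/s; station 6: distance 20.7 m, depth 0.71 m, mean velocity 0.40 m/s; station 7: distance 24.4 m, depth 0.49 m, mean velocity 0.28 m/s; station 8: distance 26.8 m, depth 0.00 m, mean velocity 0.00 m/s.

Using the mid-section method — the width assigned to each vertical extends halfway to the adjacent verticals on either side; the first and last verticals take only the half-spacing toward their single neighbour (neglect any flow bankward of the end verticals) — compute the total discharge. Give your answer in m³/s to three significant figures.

9.83 m³/s

w_2 = (9.0 − 0.0)/2 = 4.5 m; q_2 = 0.42 × 0.69 × 4.5 = 1.304 m³/s
w_3 = (15.9 − 3.0)/2 = 6.45 m; q_3 = 0.45 × 0.82 × 6.45 = 2.380 m³/s
w_4 = (18.3 − 9.0)/2 = 4.65 m; q_4 = 0.64 × 1.33 × 4.65 = 3.958 m³/s
w_5 = (20.7 − 15.9)/2 = 2.4 m; q_5 = 0.46 × 0.82 × 2.4 = 0.9053 m³/s
w_6 = (24.4 − 18.3)/2 = 3.05 m; q_6 = 0.40 × 0.71 × 3.05 = 0.8662 m³/s
w_7 = (26.8 − 20.7)/2 = 3.05 m; q_7 = 0.28 × 0.49 × 3.05 = 0.4185 m³/s
Stations 1, 8 contribute zero (depth or velocity is 0).
Q = Σ qᵢ = 9.832 m³/s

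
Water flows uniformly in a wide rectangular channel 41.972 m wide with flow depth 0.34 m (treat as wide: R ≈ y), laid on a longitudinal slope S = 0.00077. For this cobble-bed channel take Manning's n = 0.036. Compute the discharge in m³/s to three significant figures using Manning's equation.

A = b·y = 41.972 × 0.34 = 14.27 m²
Wide channel: R ≈ y = 0.34 m
Q = (1/n)·A·R^(2/3)·S^(1/2) = (1/0.036) × 14.27 × 0.3400^(2/3) × 0.00077^(1/2) = 5.358 m³/s

5.36 m³/s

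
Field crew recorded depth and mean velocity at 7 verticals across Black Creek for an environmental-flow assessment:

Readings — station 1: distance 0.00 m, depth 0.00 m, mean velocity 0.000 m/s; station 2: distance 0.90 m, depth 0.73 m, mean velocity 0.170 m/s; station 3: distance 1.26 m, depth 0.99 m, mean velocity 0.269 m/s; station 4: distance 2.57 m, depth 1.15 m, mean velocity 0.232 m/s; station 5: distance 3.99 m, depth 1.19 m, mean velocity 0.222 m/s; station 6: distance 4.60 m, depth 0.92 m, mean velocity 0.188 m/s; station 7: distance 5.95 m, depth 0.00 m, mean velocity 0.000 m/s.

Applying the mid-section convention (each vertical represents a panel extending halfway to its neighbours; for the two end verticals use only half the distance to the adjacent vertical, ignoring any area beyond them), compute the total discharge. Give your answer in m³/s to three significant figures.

w_2 = (1.26 − 0.00)/2 = 0.63 m; q_2 = 0.170 × 0.73 × 0.63 = 0.07818 m³/s
w_3 = (2.57 − 0.90)/2 = 0.835 m; q_3 = 0.269 × 0.99 × 0.835 = 0.2224 m³/s
w_4 = (3.99 − 1.26)/2 = 1.365 m; q_4 = 0.232 × 1.15 × 1.365 = 0.3642 m³/s
w_5 = (4.60 − 2.57)/2 = 1.015 m; q_5 = 0.222 × 1.19 × 1.015 = 0.2681 m³/s
w_6 = (5.95 − 3.99)/2 = 0.98 m; q_6 = 0.188 × 0.92 × 0.98 = 0.1695 m³/s
Stations 1, 7 contribute zero (depth or velocity is 0).
Q = Σ qᵢ = 1.102 m³/s

1.10 m³/s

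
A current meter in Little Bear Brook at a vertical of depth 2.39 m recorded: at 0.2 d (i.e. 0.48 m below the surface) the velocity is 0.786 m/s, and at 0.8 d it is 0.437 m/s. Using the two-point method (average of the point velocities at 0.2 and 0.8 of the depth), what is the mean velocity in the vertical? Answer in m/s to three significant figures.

0.612 m/s

v̄ = (0.786 + 0.437) / 2 = 0.6115 m/s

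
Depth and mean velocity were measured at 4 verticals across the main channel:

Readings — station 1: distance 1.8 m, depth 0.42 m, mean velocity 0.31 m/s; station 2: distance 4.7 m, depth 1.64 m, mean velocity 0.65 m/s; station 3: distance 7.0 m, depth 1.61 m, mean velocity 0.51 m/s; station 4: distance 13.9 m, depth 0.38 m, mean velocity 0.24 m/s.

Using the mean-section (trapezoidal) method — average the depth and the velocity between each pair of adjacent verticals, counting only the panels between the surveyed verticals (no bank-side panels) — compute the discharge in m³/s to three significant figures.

6.18 m³/s

Panel 1-2: Δb = 2.9 m, d̄ = (0.42+1.64)/2 = 1.03, v̄ = (0.31+0.65)/2 = 0.48 → q = 2.9×1.03×0.48 = 1.434 m³/s
Panel 2-3: Δb = 2.3 m, d̄ = (1.64+1.61)/2 = 1.625, v̄ = (0.65+0.51)/2 = 0.58 → q = 2.3×1.625×0.58 = 2.168 m³/s
Panel 3-4: Δb = 6.9 m, d̄ = (1.61+0.38)/2 = 0.995, v̄ = (0.51+0.24)/2 = 0.375 → q = 6.9×0.995×0.375 = 2.575 m³/s
Q = Σ q = 6.176 m³/s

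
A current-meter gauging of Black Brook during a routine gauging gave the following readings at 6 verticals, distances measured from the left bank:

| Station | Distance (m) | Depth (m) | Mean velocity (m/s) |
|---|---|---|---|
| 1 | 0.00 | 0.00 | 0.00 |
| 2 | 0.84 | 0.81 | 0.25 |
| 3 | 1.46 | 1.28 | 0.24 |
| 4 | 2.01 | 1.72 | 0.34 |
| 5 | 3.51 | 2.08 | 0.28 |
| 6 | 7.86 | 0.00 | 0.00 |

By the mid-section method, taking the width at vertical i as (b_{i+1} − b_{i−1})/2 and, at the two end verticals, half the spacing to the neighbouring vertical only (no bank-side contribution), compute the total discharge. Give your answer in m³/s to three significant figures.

w_2 = (1.46 − 0.00)/2 = 0.73 m; q_2 = 0.25 × 0.81 × 0.73 = 0.1478 m³/s
w_3 = (2.01 − 0.84)/2 = 0.585 m; q_3 = 0.24 × 1.28 × 0.585 = 0.1797 m³/s
w_4 = (3.51 − 1.46)/2 = 1.025 m; q_4 = 0.34 × 1.72 × 1.025 = 0.5994 m³/s
w_5 = (7.86 − 2.01)/2 = 2.925 m; q_5 = 0.28 × 2.08 × 2.925 = 1.704 m³/s
Stations 1, 6 contribute zero (depth or velocity is 0).
Q = Σ qᵢ = 2.630 m³/s

2.63 m³/s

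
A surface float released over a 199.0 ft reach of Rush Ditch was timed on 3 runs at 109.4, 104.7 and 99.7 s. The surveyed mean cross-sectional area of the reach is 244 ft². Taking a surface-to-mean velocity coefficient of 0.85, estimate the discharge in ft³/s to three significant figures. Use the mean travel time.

395 ft³/s

t̄ = (109.4 + 104.7 + 99.7) / 3 = 104.6 s
v_surface = L / t̄ = 199.0 / 104.6 = 1.902 ft/s
v_mean = 0.85 × 1.902 = 1.617 ft/s
Q = A × v_mean = 244 × 1.617 = 394.6 ft³/s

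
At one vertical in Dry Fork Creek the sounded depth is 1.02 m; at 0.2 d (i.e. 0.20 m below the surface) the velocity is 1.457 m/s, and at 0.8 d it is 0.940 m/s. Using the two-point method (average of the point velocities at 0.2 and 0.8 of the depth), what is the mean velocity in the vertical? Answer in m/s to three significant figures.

1.20 m/s

v̄ = (1.457 + 0.940) / 2 = 1.199 m/s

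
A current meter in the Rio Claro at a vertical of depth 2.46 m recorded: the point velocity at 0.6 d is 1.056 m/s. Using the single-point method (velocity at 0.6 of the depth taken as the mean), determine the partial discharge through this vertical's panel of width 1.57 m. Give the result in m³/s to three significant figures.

v̄ = v₀.₆ = 1.056 m/s
q = v̄ × d × w = 1.056 × 2.46 × 1.57 = 4.078 m³/s

4.08 m³/s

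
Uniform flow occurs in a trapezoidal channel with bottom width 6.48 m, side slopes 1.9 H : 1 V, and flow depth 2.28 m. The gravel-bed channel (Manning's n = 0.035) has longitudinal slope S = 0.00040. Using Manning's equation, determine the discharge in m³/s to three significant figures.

A = (b + z·y)·y = (6.48 + 1.9×2.28)×2.28 = 24.65 m²
P = b + 2y√(1+z²) = 6.48 + 2×2.28×√(1+1.9²) = 16.27 m
R = A/P = 24.65/16.27 = 1.515 m
Q = (1/n)·A·R^(2/3)·S^(1/2) = (1/0.035) × 24.65 × 1.515^(2/3) × 0.00040^(1/2) = 18.58 m³/s

18.6 m³/s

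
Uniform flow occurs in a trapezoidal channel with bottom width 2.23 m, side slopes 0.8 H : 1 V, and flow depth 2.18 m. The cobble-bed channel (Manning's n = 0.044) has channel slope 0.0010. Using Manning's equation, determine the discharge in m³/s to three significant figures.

6.67 m³/s

A = (b + z·y)·y = (2.23 + 0.8×2.18)×2.18 = 8.663 m²
P = b + 2y√(1+z²) = 2.23 + 2×2.18×√(1+0.8²) = 7.814 m
R = A/P = 8.663/7.814 = 1.109 m
Q = (1/n)·A·R^(2/3)·S^(1/2) = (1/0.044) × 8.663 × 1.109^(2/3) × 0.0010^(1/2) = 6.670 m³/s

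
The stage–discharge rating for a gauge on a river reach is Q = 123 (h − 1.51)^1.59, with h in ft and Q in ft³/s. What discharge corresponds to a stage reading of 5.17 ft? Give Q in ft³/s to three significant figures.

968 ft³/s

Q = 123 × (5.17 − 1.51)^1.59 = 123 × 3.66^1.59 = 967.9 ft³/s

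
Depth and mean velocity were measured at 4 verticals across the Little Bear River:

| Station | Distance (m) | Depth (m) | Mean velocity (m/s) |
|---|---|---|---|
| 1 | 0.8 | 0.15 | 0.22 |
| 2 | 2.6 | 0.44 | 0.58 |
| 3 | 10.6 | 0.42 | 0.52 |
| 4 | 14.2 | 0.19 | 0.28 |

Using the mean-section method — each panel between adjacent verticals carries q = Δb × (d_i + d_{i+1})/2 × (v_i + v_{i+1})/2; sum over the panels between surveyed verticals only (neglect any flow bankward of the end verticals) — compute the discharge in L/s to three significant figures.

2540 L/s

Panel 1-2: Δb = 1.8 m, d̄ = (0.15+0.44)/2 = 0.295, v̄ = (0.22+0.58)/2 = 0.4 → q = 1.8×0.295×0.4 = 0.2124 m³/s
Panel 2-3: Δb = 8 m, d̄ = (0.44+0.42)/2 = 0.43, v̄ = (0.58+0.52)/2 = 0.55 → q = 8×0.43×0.55 = 1.892 m³/s
Panel 3-4: Δb = 3.6 m, d̄ = (0.42+0.19)/2 = 0.305, v̄ = (0.52+0.28)/2 = 0.4 → q = 3.6×0.305×0.4 = 0.4392 m³/s
Q = Σ q = 2.544 m³/s
= 2.544 × 1000 = 2544 L/s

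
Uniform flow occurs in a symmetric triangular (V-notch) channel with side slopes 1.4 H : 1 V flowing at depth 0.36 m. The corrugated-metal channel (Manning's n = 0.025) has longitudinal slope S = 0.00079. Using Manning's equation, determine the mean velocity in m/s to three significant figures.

A = z·y² = 1.4×0.36² = 0.1814 m²
P = 2y√(1+z²) = 2×0.36×√(1+1.4²) = 1.239 m
R = A/P = 0.1814/1.239 = 0.1465 m
Q = (1/n)·A·R^(2/3)·S^(1/2) = (1/0.025) × 0.1814 × 0.1465^(2/3) × 0.00079^(1/2) = 0.05668 m³/s
V = Q/A = 0.05668/0.1814 = 0.3124 m/s

0.312 m/s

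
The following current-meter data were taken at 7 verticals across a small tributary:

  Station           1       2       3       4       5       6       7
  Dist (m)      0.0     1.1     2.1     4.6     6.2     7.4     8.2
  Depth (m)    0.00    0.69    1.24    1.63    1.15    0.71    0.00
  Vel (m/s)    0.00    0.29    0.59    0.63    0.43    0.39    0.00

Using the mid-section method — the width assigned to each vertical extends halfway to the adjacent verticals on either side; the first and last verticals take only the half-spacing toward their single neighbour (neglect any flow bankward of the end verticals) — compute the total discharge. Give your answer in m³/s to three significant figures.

w_2 = (2.1 − 0.0)/2 = 1.05 m; q_2 = 0.29 × 0.69 × 1.05 = 0.2101 m³/s
w_3 = (4.6 − 1.1)/2 = 1.75 m; q_3 = 0.59 × 1.24 × 1.75 = 1.280 m³/s
w_4 = (6.2 − 2.1)/2 = 2.05 m; q_4 = 0.63 × 1.63 × 2.05 = 2.105 m³/s
w_5 = (7.4 − 4.6)/2 = 1.4 m; q_5 = 0.43 × 1.15 × 1.4 = 0.6923 m³/s
w_6 = (8.2 − 6.2)/2 = 1 m; q_6 = 0.39 × 0.71 × 1 = 0.2769 m³/s
Stations 1, 7 contribute zero (depth or velocity is 0).
Q = Σ qᵢ = 4.565 m³/s

4.56 m³/s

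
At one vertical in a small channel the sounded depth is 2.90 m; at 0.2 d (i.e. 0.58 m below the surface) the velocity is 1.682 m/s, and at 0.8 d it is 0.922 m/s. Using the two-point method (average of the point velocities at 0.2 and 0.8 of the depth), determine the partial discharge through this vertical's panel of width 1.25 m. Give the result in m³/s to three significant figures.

v̄ = (1.682 + 0.922) / 2 = 1.302 m/s
q = v̄ × d × w = 1.302 × 2.90 × 1.25 = 4.720 m³/s

4.72 m³/s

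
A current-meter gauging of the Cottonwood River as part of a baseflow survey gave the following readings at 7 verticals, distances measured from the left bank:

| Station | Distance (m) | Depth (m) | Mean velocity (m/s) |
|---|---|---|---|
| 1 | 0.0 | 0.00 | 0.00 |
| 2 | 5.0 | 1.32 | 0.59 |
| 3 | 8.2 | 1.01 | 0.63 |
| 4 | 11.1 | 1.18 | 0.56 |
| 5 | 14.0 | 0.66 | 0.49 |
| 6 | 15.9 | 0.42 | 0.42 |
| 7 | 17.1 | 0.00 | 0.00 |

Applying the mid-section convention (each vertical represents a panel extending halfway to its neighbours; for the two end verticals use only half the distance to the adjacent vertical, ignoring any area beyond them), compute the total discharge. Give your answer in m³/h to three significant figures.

29200 m³/h

w_2 = (8.2 − 0.0)/2 = 4.1 m; q_2 = 0.59 × 1.32 × 4.1 = 3.193 m³/s
w_3 = (11.1 − 5.0)/2 = 3.05 m; q_3 = 0.63 × 1.01 × 3.05 = 1.941 m³/s
w_4 = (14.0 − 8.2)/2 = 2.9 m; q_4 = 0.56 × 1.18 × 2.9 = 1.916 m³/s
w_5 = (15.9 − 11.1)/2 = 2.4 m; q_5 = 0.49 × 0.66 × 2.4 = 0.7762 m³/s
w_6 = (17.1 − 14.0)/2 = 1.55 m; q_6 = 0.42 × 0.42 × 1.55 = 0.2734 m³/s
Stations 1, 7 contribute zero (depth or velocity is 0).
Q = Σ qᵢ = 8.100 m³/s
= 8.100 × 3600 = 29160 m³/h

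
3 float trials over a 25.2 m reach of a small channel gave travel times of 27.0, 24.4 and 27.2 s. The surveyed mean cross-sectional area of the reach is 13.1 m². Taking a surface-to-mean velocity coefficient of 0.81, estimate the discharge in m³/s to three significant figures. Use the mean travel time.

10.2 m³/s

t̄ = (27.0 + 24.4 + 27.2) / 3 = 26.2 s
v_surface = L / t̄ = 25.2 / 26.2 = 0.9618 m/s
v_mean = 0.81 × 0.9618 = 0.7791 m/s
Q = A × v_mean = 13.1 × 0.7791 = 10.21 m³/s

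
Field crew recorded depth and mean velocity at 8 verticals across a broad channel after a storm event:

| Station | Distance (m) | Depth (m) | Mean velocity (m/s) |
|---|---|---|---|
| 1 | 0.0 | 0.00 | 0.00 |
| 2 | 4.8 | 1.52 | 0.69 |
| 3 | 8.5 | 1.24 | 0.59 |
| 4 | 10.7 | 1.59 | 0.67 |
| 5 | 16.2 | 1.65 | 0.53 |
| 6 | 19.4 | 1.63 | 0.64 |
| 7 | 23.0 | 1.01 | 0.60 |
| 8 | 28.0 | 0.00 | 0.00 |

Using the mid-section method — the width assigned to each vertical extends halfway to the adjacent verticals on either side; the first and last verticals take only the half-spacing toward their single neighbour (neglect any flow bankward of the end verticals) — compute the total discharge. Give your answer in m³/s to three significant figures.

w_2 = (8.5 − 0.0)/2 = 4.25 m; q_2 = 0.69 × 1.52 × 4.25 = 4.457 m³/s
w_3 = (10.7 − 4.8)/2 = 2.95 m; q_3 = 0.59 × 1.24 × 2.95 = 2.158 m³/s
w_4 = (16.2 − 8.5)/2 = 3.85 m; q_4 = 0.67 × 1.59 × 3.85 = 4.101 m³/s
w_5 = (19.4 − 10.7)/2 = 4.35 m; q_5 = 0.53 × 1.65 × 4.35 = 3.804 m³/s
w_6 = (23.0 − 16.2)/2 = 3.4 m; q_6 = 0.64 × 1.63 × 3.4 = 3.547 m³/s
w_7 = (28.0 − 19.4)/2 = 4.3 m; q_7 = 0.60 × 1.01 × 4.3 = 2.606 m³/s
Stations 1, 8 contribute zero (depth or velocity is 0).
Q = Σ qᵢ = 20.67 m³/s

20.7 m³/s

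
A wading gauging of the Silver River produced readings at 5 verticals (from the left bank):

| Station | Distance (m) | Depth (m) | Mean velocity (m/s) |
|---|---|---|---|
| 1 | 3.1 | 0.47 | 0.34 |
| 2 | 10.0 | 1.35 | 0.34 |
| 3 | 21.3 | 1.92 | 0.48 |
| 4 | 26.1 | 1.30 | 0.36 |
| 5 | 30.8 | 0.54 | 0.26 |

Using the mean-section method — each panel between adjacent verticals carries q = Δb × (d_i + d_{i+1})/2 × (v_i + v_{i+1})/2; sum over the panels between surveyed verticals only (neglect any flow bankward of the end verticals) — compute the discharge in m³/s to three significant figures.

Panel 1-2: Δb = 6.9 m, d̄ = (0.47+1.35)/2 = 0.91, v̄ = (0.34+0.34)/2 = 0.34 → q = 6.9×0.91×0.34 = 2.135 m³/s
Panel 2-3: Δb = 11.3 m, d̄ = (1.35+1.92)/2 = 1.635, v̄ = (0.34+0.48)/2 = 0.41 → q = 11.3×1.635×0.41 = 7.575 m³/s
Panel 3-4: Δb = 4.8 m, d̄ = (1.92+1.30)/2 = 1.61, v̄ = (0.48+0.36)/2 = 0.42 → q = 4.8×1.61×0.42 = 3.246 m³/s
Panel 4-5: Δb = 4.7 m, d̄ = (1.30+0.54)/2 = 0.92, v̄ = (0.36+0.26)/2 = 0.31 → q = 4.7×0.92×0.31 = 1.340 m³/s
Q = Σ q = 14.30 m³/s

14.3 m³/s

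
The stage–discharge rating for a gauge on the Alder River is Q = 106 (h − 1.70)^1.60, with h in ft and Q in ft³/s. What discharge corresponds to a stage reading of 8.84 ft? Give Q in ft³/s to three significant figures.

Q = 106 × (8.84 − 1.70)^1.60 = 106 × 7.14^1.60 = 2462 ft³/s

2460 ft³/s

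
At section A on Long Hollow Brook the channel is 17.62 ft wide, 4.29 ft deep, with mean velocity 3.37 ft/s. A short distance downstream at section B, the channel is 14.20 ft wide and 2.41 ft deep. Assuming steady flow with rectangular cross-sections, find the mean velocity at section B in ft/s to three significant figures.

7.44 ft/s

Q = A₁V₁ = (17.62×4.29) × 3.37 = 254.7 ft³/s
A₂ = 14.20 × 2.41 = 34.22 ft²
V₂ = Q/A₂ = 254.7/34.22 = 7.444 ft/s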